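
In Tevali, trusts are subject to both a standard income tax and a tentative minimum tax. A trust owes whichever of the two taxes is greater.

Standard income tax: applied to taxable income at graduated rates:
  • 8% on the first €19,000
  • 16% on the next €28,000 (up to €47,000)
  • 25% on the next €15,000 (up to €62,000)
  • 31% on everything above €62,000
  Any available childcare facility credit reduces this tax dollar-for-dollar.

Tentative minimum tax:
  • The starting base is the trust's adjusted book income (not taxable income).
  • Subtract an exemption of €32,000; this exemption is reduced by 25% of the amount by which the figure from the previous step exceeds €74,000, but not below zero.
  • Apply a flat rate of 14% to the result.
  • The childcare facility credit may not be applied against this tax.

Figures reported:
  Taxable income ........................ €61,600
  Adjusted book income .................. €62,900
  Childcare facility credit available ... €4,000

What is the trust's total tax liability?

€5,650

Tentative minimum tax:
  Base (adjusted book income): €62,900
  Exemption: €62,900 ≤ €74,000, so full €32,000 applies
  Base: €62,900 − €32,000 = €30,900
  €30,900 × 14% = €4,326

Standard income tax:
  €19,000 × 8% = €1,520
  €28,000 × 16% = €4,480
  €14,600 × 25% = €3,650
  → €9,650
  Less childcare facility credit €4,000 → €5,650

€5,650 > €4,326, so the standard income tax governs.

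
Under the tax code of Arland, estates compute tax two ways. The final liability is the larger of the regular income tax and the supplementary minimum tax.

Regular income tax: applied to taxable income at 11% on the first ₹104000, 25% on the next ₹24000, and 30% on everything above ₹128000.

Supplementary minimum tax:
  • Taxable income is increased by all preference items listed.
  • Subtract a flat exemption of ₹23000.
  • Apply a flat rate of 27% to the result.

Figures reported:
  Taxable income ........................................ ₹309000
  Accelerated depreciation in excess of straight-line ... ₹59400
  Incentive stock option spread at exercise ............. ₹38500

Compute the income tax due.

₹103653

Supplementary minimum tax:
  Adjusted income: ₹309000 + ₹59400 + ₹38500 = ₹406900
  Less exemption ₹23000 → base ₹383900
  ₹383900 × 27% = ₹103653

Regular income tax:
  ₹104000 × 11% = ₹11440
  ₹24000 × 25% = ₹6000
  ₹181000 × 30% = ₹54300
  → ₹71740

₹103653 > ₹71740, so the supplementary minimum tax is the binding amount.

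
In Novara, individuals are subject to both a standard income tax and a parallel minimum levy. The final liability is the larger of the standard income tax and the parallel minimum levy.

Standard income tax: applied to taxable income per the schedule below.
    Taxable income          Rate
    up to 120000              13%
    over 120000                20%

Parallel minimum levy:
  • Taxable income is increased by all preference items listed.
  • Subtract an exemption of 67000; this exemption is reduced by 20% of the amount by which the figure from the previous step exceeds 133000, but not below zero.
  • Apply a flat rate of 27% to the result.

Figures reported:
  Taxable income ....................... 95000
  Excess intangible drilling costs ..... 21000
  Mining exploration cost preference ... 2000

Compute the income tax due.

Parallel minimum levy:
  Adjusted income: 95000 + 21000 + 2000 = 118000
  Exemption: 118000 ≤ 133000, so full 67000 applies
  Base: 118000 − 67000 = 51000
  51000 × 27% = 13770

Standard income tax:
  95000 × 13% = 12350

13770 > 12350, so the parallel minimum levy is the binding amount.

13770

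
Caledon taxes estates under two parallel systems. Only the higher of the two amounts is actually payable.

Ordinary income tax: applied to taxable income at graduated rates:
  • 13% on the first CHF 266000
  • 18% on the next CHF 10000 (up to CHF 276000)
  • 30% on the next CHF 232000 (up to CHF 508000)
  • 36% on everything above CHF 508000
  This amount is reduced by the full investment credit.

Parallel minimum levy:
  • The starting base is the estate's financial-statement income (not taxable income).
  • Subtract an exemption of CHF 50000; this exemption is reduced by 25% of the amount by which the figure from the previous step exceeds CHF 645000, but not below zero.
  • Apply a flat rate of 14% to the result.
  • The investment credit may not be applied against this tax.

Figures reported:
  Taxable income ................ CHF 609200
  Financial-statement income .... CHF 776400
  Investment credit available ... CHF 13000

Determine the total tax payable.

Parallel minimum levy:
  Base (financial-statement income): CHF 776400
  Exemption: CHF 50000 − 25% × (CHF 776400 − CHF 645000) = CHF 50000 − CHF 32850 = CHF 17150
  Base: CHF 776400 − CHF 17150 = CHF 759250
  CHF 759250 × 14% = CHF 106295

Ordinary income tax:
  CHF 266000 × 13% = CHF 34580
  CHF 10000 × 18% = CHF 1800
  CHF 232000 × 30% = CHF 69600
  CHF 101200 × 36% = CHF 36432
  → CHF 142412
  Less investment credit CHF 13000 → CHF 129412

CHF 129412 > CHF 106295, so the ordinary income tax governs.

CHF 129412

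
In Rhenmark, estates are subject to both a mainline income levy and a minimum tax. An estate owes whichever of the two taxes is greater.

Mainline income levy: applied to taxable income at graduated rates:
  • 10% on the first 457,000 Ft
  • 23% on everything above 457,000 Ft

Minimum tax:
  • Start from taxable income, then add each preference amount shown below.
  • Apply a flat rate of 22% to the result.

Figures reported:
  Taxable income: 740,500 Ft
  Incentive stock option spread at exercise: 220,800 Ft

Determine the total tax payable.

211,486 Ft

Minimum tax:
  Adjusted income: 740,500 Ft + 220,800 Ft = 961,300 Ft
  961,300 Ft × 22% = 211,486 Ft

Mainline income levy:
  457,000 Ft × 10% = 45,700 Ft
  283,500 Ft × 23% = 65,205 Ft
  → 110,905 Ft

211,486 Ft > 110,905 Ft, so the minimum tax is the binding amount.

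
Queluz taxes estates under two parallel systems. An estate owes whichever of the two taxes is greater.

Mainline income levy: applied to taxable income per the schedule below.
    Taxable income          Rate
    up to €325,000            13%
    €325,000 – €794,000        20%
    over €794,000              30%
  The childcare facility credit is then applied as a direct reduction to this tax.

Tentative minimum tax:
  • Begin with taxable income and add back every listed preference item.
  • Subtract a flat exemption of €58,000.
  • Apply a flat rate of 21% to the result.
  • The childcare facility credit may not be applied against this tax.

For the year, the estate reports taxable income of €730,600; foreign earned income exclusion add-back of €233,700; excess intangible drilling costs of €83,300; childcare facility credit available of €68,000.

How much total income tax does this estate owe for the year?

Tentative minimum tax:
  Adjusted income: €730,600 + €233,700 + €83,300 = €1,047,600
  Less exemption €58,000 → base €989,600
  €989,600 × 21% = €207,816

Mainline income levy:
  €325,000 × 13% = €42,250
  €405,600 × 20% = €81,120
  → €123,370
  Less childcare facility credit €68,000 → €55,370

€207,816 > €55,370, so the tentative minimum tax is the binding amount.

€207,816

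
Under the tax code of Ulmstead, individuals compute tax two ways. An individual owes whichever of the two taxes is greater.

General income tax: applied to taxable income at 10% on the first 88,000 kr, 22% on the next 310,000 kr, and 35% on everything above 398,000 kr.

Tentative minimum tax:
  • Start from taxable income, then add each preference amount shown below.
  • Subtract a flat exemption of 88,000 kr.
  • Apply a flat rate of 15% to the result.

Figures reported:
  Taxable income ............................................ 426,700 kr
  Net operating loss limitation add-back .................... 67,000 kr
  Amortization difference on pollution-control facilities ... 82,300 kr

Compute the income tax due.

General income tax:
  88,000 kr × 10% = 8,800 kr
  310,000 kr × 22% = 68,200 kr
  28,700 kr × 35% = 10,045 kr
  → 87,045 kr

Tentative minimum tax:
  Adjusted income: 426,700 kr + 67,000 kr + 82,300 kr = 576,000 kr
  Less exemption 88,000 kr → base 488,000 kr
  488,000 kr × 15% = 73,200 kr

87,045 kr > 73,200 kr, so the general income tax governs.

87,045 kr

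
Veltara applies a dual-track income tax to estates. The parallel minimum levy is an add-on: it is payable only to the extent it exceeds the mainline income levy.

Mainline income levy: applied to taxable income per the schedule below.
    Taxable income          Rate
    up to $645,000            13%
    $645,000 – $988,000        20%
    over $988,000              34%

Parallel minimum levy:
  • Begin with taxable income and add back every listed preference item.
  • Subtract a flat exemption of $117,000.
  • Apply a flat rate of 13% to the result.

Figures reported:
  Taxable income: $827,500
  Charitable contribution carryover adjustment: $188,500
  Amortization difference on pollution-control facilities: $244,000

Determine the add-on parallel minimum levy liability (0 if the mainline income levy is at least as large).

Mainline income levy:
  $645,000 × 13% = $83,850
  $182,500 × 20% = $36,500
  → $120,350

Parallel minimum levy:
  Adjusted income: $827,500 + $188,500 + $244,000 = $1,260,000
  Less exemption $117,000 → base $1,143,000
  $1,143,000 × 13% = $148,590

Excess of parallel minimum levy over mainline income levy: $148,590 − $120,350 = $28,240.

$28,240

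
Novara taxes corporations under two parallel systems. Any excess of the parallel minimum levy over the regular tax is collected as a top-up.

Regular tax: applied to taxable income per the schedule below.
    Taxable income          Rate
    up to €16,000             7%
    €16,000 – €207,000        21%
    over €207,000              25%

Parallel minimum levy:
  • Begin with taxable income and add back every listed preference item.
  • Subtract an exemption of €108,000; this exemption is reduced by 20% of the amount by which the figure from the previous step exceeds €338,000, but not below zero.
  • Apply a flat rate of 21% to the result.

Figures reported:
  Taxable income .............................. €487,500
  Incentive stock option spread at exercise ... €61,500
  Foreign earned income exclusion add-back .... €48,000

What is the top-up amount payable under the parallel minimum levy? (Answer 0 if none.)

€2,213

Regular tax:
  €16,000 × 7% = €1,120
  €191,000 × 21% = €40,110
  €280,500 × 25% = €70,125
  → €111,355

Parallel minimum levy:
  Adjusted income: €487,500 + €61,500 + €48,000 = €597,000
  Exemption: €108,000 − 20% × (€597,000 − €338,000) = €108,000 − €51,800 = €56,200
  Base: €597,000 − €56,200 = €540,800
  €540,800 × 21% = €113,568

Excess of parallel minimum levy over regular tax: €113,568 − €111,355 = €2,213.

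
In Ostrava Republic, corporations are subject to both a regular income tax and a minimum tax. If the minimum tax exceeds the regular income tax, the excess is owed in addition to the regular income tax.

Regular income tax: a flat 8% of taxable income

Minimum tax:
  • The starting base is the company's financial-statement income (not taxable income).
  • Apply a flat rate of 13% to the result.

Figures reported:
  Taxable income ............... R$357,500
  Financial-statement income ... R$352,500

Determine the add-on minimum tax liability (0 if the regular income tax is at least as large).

Regular income tax:
  R$357,500 × 8% = R$28,600

Minimum tax:
  Base (financial-statement income): R$352,500
  R$352,500 × 13% = R$45,825

Excess of minimum tax over regular income tax: R$45,825 − R$28,600 = R$17,225.

R$17,225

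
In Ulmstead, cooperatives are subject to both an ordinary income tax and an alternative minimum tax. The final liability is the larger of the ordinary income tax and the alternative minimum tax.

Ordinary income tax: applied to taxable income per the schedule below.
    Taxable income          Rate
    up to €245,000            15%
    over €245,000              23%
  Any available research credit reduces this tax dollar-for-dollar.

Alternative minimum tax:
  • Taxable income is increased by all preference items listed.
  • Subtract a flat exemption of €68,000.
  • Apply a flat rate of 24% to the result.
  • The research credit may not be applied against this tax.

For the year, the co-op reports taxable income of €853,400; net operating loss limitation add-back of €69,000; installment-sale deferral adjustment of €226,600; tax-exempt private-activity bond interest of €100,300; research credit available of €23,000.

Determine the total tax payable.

Alternative minimum tax:
  Adjusted income: €853,400 + €69,000 + €226,600 + €100,300 = €1,249,300
  Less exemption €68,000 → base €1,181,300
  €1,181,300 × 24% = €283,512

Ordinary income tax:
  €245,000 × 15% = €36,750
  €608,400 × 23% = €139,932
  → €176,682
  Less research credit €23,000 → €153,682

€283,512 > €153,682, so the alternative minimum tax is the binding amount.

€283,512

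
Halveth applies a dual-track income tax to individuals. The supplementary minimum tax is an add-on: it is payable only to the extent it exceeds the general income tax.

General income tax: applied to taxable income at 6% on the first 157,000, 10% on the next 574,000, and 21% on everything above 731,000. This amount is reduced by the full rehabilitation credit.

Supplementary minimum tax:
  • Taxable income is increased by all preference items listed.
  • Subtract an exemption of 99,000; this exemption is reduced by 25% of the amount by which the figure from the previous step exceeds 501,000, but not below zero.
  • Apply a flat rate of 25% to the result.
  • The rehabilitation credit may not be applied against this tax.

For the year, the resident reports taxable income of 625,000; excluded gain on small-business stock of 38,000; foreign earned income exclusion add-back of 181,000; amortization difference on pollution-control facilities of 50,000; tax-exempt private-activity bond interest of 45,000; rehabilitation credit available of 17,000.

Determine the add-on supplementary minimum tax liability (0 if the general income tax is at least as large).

195,530

Supplementary minimum tax:
  Adjusted income: 625,000 + 38,000 + 181,000 + 50,000 + 45,000 = 939,000
  Exemption: 25% × (939,000 − 501,000) = 109,500 ≥ 99,000, so the exemption is fully phased out
  Base: 939,000 − 0 = 939,000
  939,000 × 25% = 234,750

General income tax:
  157,000 × 6% = 9,420
  468,000 × 10% = 46,800
  → 56,220
  Less rehabilitation credit 17,000 → 39,220

Excess of supplementary minimum tax over general income tax: 234,750 − 39,220 = 195,530.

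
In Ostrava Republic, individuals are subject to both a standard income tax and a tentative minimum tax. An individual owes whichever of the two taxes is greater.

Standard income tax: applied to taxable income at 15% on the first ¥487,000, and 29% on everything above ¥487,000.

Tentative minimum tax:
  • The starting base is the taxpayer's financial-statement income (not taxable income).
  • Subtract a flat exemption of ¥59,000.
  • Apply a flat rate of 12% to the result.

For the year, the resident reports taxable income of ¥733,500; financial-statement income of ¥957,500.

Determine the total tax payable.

¥144,535

Tentative minimum tax:
  Base (financial-statement income): ¥957,500
  Less exemption ¥59,000 → base ¥898,500
  ¥898,500 × 12% = ¥107,820

Standard income tax:
  ¥487,000 × 15% = ¥73,050
  ¥246,500 × 29% = ¥71,485
  → ¥144,535

¥144,535 > ¥107,820, so the standard income tax governs.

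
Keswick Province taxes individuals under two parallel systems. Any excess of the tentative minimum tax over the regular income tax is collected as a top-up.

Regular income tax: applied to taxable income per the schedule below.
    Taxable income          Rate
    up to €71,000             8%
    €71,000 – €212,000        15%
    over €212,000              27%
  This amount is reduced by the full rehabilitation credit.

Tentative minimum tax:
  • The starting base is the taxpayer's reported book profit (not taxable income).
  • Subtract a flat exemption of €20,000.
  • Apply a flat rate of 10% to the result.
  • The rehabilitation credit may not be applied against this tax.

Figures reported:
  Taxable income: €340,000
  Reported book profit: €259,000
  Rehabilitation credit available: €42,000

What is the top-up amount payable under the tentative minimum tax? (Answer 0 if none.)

Tentative minimum tax:
  Base (reported book profit): €259,000
  Less exemption €20,000 → base €239,000
  €239,000 × 10% = €23,900

Regular income tax:
  €71,000 × 8% = €5,680
  €141,000 × 15% = €21,150
  €128,000 × 27% = €34,560
  → €61,390
  Less rehabilitation credit €42,000 → €19,390

Excess of tentative minimum tax over regular income tax: €23,900 − €19,390 = €4,510.

€4,510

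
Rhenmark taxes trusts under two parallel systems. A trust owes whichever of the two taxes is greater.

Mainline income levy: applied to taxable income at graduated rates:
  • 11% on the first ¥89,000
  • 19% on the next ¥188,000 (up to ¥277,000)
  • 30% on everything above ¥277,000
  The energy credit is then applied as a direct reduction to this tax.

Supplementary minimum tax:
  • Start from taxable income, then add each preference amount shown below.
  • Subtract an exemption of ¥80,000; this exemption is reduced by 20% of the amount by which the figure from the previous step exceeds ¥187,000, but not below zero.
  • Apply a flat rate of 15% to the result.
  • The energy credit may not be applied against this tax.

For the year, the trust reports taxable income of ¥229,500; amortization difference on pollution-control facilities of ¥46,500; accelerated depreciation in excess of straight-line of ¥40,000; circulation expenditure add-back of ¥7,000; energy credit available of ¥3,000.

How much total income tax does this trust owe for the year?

Mainline income levy:
  ¥89,000 × 11% = ¥9,790
  ¥140,500 × 19% = ¥26,695
  → ¥36,485
  Less energy credit ¥3,000 → ¥33,485

Supplementary minimum tax:
  Adjusted income: ¥229,500 + ¥46,500 + ¥40,000 + ¥7,000 = ¥323,000
  Exemption: ¥80,000 − 20% × (¥323,000 − ¥187,000) = ¥80,000 − ¥27,200 = ¥52,800
  Base: ¥323,000 − ¥52,800 = ¥270,200
  ¥270,200 × 15% = ¥40,530

¥40,530 > ¥33,485, so the supplementary minimum tax is the binding amount.

¥40,530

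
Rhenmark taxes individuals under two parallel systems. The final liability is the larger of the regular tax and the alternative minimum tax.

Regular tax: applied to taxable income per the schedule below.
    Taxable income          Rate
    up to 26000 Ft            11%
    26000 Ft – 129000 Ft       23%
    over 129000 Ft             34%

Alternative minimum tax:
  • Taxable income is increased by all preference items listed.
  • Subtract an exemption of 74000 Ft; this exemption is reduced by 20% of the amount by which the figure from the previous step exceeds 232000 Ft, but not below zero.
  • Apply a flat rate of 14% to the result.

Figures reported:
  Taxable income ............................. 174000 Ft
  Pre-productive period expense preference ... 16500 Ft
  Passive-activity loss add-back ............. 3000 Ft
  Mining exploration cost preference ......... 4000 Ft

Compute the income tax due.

41850 Ft

Regular tax:
  26000 Ft × 11% = 2860 Ft
  103000 Ft × 23% = 23690 Ft
  45000 Ft × 34% = 15300 Ft
  → 41850 Ft

Alternative minimum tax:
  Adjusted income: 174000 Ft + 16500 Ft + 3000 Ft + 4000 Ft = 197500 Ft
  Exemption: 197500 Ft ≤ 232000 Ft, so full 74000 Ft applies
  Base: 197500 Ft − 74000 Ft = 123500 Ft
  123500 Ft × 14% = 17290 Ft

41850 Ft > 17290 Ft, so the regular tax governs.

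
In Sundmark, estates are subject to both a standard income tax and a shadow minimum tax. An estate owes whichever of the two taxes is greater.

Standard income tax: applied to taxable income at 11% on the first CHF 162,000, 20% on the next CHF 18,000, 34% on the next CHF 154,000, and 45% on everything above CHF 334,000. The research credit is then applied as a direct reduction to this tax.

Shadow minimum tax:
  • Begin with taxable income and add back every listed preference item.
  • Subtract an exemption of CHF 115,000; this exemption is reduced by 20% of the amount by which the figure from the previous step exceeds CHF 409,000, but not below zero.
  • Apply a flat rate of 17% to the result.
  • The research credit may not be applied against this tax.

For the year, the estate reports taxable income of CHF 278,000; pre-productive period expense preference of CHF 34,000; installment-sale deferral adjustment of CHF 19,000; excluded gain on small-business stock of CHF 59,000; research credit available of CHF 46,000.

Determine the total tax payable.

Shadow minimum tax:
  Adjusted income: CHF 278,000 + CHF 34,000 + CHF 19,000 + CHF 59,000 = CHF 390,000
  Exemption: CHF 390,000 ≤ CHF 409,000, so full CHF 115,000 applies
  Base: CHF 390,000 − CHF 115,000 = CHF 275,000
  CHF 275,000 × 17% = CHF 46,750

Standard income tax:
  CHF 162,000 × 11% = CHF 17,820
  CHF 18,000 × 20% = CHF 3,600
  CHF 98,000 × 34% = CHF 33,320
  → CHF 54,740
  Less research credit CHF 46,000 → CHF 8,740

CHF 46,750 > CHF 8,740, so the shadow minimum tax is the binding amount.

CHF 46,750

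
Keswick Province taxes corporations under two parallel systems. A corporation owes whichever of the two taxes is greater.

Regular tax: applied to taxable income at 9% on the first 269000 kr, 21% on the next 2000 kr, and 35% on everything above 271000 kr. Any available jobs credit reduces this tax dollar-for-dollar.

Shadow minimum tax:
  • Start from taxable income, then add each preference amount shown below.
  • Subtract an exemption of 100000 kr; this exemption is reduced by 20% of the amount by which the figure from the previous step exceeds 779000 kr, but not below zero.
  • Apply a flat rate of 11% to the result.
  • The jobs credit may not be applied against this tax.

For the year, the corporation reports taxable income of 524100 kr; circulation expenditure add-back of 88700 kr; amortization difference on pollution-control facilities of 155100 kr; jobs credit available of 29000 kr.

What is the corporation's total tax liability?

84215 kr

Shadow minimum tax:
  Adjusted income: 524100 kr + 88700 kr + 155100 kr = 767900 kr
  Exemption: 767900 kr ≤ 779000 kr, so full 100000 kr applies
  Base: 767900 kr − 100000 kr = 667900 kr
  667900 kr × 11% = 73469 kr

Regular tax:
  269000 kr × 9% = 24210 kr
  2000 kr × 21% = 420 kr
  253100 kr × 35% = 88585 kr
  → 113215 kr
  Less jobs credit 29000 kr → 84215 kr

84215 kr > 73469 kr, so the regular tax governs.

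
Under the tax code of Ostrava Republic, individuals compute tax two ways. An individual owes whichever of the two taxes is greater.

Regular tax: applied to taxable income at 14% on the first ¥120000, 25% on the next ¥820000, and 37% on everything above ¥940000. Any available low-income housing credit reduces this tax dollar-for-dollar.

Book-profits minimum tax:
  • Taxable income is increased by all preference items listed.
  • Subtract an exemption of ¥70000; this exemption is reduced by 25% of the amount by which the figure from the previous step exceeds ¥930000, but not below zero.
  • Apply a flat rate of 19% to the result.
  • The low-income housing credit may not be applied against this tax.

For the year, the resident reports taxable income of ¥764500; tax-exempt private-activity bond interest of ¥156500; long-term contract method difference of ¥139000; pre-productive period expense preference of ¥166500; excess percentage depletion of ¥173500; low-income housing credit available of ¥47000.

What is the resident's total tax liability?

Book-profits minimum tax:
  Adjusted income: ¥764500 + ¥156500 + ¥139000 + ¥166500 + ¥173500 = ¥1400000
  Exemption: 25% × (¥1400000 − ¥930000) = ¥117500 ≥ ¥70000, so the exemption is fully phased out
  Base: ¥1400000 − ¥0 = ¥1400000
  ¥1400000 × 19% = ¥266000

Regular tax:
  ¥120000 × 14% = ¥16800
  ¥644500 × 25% = ¥161125
  → ¥177925
  Less low-income housing credit ¥47000 → ¥130925

¥266000 > ¥130925, so the book-profits minimum tax is the binding amount.

¥266000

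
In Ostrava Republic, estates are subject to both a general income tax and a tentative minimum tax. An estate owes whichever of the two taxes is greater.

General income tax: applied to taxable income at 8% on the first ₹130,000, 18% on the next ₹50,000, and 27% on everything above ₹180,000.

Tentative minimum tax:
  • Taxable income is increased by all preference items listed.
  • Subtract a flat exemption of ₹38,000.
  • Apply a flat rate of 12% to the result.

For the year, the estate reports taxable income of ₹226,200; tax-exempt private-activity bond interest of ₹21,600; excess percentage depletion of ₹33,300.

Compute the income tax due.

₹31,874

Tentative minimum tax:
  Adjusted income: ₹226,200 + ₹21,600 + ₹33,300 = ₹281,100
  Less exemption ₹38,000 → base ₹243,100
  ₹243,100 × 12% = ₹29,172

General income tax:
  ₹130,000 × 8% = ₹10,400
  ₹50,000 × 18% = ₹9,000
  ₹46,200 × 27% = ₹12,474
  → ₹31,874

₹31,874 > ₹29,172, so the general income tax governs.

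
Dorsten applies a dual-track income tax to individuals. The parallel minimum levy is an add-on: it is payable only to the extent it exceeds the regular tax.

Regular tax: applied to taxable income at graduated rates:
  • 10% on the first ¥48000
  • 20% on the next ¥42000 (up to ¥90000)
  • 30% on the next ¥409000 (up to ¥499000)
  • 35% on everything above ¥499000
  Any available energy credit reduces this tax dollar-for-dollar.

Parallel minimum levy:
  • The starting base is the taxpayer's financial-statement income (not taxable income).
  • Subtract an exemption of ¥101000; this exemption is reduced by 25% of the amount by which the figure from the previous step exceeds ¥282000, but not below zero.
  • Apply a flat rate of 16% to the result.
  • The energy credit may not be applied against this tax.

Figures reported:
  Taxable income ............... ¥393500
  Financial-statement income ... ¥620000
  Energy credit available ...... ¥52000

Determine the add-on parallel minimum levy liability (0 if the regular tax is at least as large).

Parallel minimum levy:
  Base (financial-statement income): ¥620000
  Exemption: ¥101000 − 25% × (¥620000 − ¥282000) = ¥101000 − ¥84500 = ¥16500
  Base: ¥620000 − ¥16500 = ¥603500
  ¥603500 × 16% = ¥96560

Regular tax:
  ¥48000 × 10% = ¥4800
  ¥42000 × 20% = ¥8400
  ¥303500 × 30% = ¥91050
  → ¥104250
  Less energy credit ¥52000 → ¥52250

Excess of parallel minimum levy over regular tax: ¥96560 − ¥52250 = ¥44310.

¥44310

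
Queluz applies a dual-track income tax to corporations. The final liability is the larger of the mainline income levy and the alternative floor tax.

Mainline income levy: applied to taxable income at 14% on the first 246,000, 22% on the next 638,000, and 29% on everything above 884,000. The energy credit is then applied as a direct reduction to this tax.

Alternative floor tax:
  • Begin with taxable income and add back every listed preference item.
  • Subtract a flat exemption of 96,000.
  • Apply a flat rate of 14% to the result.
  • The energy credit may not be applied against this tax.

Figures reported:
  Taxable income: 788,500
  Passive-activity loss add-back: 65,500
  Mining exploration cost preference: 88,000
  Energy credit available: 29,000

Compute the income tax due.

124,790

Mainline income levy:
  246,000 × 14% = 34,440
  542,500 × 22% = 119,350
  → 153,790
  Less energy credit 29,000 → 124,790

Alternative floor tax:
  Adjusted income: 788,500 + 65,500 + 88,000 = 942,000
  Less exemption 96,000 → base 846,000
  846,000 × 14% = 118,440

124,790 > 118,440, so the mainline income levy governs.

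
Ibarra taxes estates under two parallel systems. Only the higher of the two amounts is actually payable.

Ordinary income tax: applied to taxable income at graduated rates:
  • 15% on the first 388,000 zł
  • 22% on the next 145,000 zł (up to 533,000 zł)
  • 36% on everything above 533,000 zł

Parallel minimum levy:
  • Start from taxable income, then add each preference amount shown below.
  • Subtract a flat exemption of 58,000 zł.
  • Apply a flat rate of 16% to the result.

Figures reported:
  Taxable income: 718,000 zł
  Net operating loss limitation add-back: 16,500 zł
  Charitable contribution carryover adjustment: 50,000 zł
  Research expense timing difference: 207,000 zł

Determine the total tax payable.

156,700 zł

Parallel minimum levy:
  Adjusted income: 718,000 zł + 16,500 zł + 50,000 zł + 207,000 zł = 991,500 zł
  Less exemption 58,000 zł → base 933,500 zł
  933,500 zł × 16% = 149,360 zł

Ordinary income tax:
  388,000 zł × 15% = 58,200 zł
  145,000 zł × 22% = 31,900 zł
  185,000 zł × 36% = 66,600 zł
  → 156,700 zł

156,700 zł > 149,360 zł, so the ordinary income tax governs.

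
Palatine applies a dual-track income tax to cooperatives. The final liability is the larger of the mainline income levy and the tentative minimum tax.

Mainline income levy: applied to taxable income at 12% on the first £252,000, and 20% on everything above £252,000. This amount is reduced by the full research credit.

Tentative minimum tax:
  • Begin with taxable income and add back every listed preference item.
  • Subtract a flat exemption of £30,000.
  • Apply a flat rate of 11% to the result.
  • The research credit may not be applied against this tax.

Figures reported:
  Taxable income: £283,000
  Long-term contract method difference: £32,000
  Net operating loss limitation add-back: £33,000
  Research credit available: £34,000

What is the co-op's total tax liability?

Mainline income levy:
  £252,000 × 12% = £30,240
  £31,000 × 20% = £6,200
  → £36,440
  Less research credit £34,000 → £2,440

Tentative minimum tax:
  Adjusted income: £283,000 + £32,000 + £33,000 = £348,000
  Less exemption £30,000 → base £318,000
  £318,000 × 11% = £34,980

£34,980 > £2,440, so the tentative minimum tax is the binding amount.

£34,980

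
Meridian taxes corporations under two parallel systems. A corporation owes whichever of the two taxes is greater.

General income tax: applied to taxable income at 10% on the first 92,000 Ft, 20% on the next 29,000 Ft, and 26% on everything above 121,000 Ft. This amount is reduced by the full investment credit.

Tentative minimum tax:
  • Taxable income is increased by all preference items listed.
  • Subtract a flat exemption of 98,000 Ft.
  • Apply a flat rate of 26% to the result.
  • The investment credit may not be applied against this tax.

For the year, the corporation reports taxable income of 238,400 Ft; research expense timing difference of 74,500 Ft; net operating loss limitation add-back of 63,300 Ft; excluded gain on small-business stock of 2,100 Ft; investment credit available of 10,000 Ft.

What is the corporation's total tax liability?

Tentative minimum tax:
  Adjusted income: 238,400 Ft + 74,500 Ft + 63,300 Ft + 2,100 Ft = 378,300 Ft
  Less exemption 98,000 Ft → base 280,300 Ft
  280,300 Ft × 26% = 72,878 Ft

General income tax:
  92,000 Ft × 10% = 9,200 Ft
  29,000 Ft × 20% = 5,800 Ft
  117,400 Ft × 26% = 30,524 Ft
  → 45,524 Ft
  Less investment credit 10,000 Ft → 35,524 Ft

72,878 Ft > 35,524 Ft, so the tentative minimum tax is the binding amount.

72,878 Ft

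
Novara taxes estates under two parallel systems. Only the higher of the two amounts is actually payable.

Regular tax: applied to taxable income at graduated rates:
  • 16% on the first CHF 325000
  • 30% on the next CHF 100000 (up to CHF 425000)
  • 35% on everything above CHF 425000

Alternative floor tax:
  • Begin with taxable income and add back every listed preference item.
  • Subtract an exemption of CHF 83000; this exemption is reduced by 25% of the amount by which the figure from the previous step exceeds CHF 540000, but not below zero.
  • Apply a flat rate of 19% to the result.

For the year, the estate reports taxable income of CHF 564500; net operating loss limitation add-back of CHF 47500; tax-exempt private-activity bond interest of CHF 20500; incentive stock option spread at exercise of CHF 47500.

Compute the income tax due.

CHF 130825

Alternative floor tax:
  Adjusted income: CHF 564500 + CHF 47500 + CHF 20500 + CHF 47500 = CHF 680000
  Exemption: CHF 83000 − 25% × (CHF 680000 − CHF 540000) = CHF 83000 − CHF 35000 = CHF 48000
  Base: CHF 680000 − CHF 48000 = CHF 632000
  CHF 632000 × 19% = CHF 120080

Regular tax:
  CHF 325000 × 16% = CHF 52000
  CHF 100000 × 30% = CHF 30000
  CHF 139500 × 35% = CHF 48825
  → CHF 130825

CHF 130825 > CHF 120080, so the regular tax governs.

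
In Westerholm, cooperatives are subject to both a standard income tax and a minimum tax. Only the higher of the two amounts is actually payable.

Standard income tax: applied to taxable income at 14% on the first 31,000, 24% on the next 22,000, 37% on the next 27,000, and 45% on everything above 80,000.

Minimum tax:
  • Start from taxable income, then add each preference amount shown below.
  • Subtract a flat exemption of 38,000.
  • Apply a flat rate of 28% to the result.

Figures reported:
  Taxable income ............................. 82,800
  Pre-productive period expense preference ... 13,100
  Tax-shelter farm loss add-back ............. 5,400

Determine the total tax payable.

20,870

Minimum tax:
  Adjusted income: 82,800 + 13,100 + 5,400 = 101,300
  Less exemption 38,000 → base 63,300
  63,300 × 28% = 17,724

Standard income tax:
  31,000 × 14% = 4,340
  22,000 × 24% = 5,280
  27,000 × 37% = 9,990
  2,800 × 45% = 1,260
  → 20,870

20,870 > 17,724, so the standard income tax governs.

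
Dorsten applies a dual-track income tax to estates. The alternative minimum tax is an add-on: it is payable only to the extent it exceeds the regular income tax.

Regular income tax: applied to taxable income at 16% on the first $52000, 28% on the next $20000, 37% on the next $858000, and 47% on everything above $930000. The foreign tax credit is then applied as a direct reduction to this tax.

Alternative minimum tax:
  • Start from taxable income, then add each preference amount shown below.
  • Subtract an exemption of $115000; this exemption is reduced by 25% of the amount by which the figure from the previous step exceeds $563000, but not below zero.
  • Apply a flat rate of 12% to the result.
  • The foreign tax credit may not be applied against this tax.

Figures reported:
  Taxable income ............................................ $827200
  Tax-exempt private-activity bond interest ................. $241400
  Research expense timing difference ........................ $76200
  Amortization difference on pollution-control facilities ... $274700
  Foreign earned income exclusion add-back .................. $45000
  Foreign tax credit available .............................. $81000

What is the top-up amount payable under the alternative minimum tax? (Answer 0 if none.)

Regular income tax:
  $52000 × 16% = $8320
  $20000 × 28% = $5600
  $755200 × 37% = $279424
  → $293344
  Less foreign tax credit $81000 → $212344

Alternative minimum tax:
  Adjusted income: $827200 + $241400 + $76200 + $274700 + $45000 = $1464500
  Exemption: 25% × ($1464500 − $563000) = $225375 ≥ $115000, so the exemption is fully phased out
  Base: $1464500 − $0 = $1464500
  $1464500 × 12% = $175740

$175740 ≤ $212344, so no add-on is due.

$0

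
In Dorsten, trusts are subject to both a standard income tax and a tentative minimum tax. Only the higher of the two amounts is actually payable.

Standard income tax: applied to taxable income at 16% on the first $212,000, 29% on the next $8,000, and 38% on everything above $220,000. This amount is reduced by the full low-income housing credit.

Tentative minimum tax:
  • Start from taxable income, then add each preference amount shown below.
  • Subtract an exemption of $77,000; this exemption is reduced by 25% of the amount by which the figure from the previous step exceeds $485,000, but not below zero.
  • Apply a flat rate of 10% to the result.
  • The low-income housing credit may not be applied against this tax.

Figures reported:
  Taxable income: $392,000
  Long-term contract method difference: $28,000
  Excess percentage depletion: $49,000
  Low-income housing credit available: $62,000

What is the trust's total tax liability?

Standard income tax:
  $212,000 × 16% = $33,920
  $8,000 × 29% = $2,320
  $172,000 × 38% = $65,360
  → $101,600
  Less low-income housing credit $62,000 → $39,600

Tentative minimum tax:
  Adjusted income: $392,000 + $28,000 + $49,000 = $469,000
  Exemption: $469,000 ≤ $485,000, so full $77,000 applies
  Base: $469,000 − $77,000 = $392,000
  $392,000 × 10% = $39,200

$39,600 > $39,200, so the standard income tax governs.

$39,600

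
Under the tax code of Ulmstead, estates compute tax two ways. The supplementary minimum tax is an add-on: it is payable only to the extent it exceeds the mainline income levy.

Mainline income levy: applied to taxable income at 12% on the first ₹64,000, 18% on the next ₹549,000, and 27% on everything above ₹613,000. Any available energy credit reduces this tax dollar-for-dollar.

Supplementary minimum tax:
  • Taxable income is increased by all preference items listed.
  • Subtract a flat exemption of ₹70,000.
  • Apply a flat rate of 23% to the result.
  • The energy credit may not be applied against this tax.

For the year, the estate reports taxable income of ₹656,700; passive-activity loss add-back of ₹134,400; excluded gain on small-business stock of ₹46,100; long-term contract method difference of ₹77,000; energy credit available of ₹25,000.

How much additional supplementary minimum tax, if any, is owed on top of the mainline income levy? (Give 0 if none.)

₹100,867

Mainline income levy:
  ₹64,000 × 12% = ₹7,680
  ₹549,000 × 18% = ₹98,820
  ₹43,700 × 27% = ₹11,799
  → ₹118,299
  Less energy credit ₹25,000 → ₹93,299

Supplementary minimum tax:
  Adjusted income: ₹656,700 + ₹134,400 + ₹46,100 + ₹77,000 = ₹914,200
  Less exemption ₹70,000 → base ₹844,200
  ₹844,200 × 23% = ₹194,166

Excess of supplementary minimum tax over mainline income levy: ₹194,166 − ₹93,299 = ₹100,867.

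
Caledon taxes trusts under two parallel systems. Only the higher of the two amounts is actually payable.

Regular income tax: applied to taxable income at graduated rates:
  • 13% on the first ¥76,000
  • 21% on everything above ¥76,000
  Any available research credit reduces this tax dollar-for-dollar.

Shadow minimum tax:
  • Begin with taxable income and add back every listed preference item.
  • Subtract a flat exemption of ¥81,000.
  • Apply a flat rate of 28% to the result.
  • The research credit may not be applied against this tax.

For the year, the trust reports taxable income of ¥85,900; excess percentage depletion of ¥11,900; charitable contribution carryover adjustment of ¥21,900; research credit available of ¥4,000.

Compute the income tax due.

¥10,836

Shadow minimum tax:
  Adjusted income: ¥85,900 + ¥11,900 + ¥21,900 = ¥119,700
  Less exemption ¥81,000 → base ¥38,700
  ¥38,700 × 28% = ¥10,836

Regular income tax:
  ¥76,000 × 13% = ¥9,880
  ¥9,900 × 21% = ¥2,079
  → ¥11,959
  Less research credit ¥4,000 → ¥7,959

¥10,836 > ¥7,959, so the shadow minimum tax is the binding amount.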